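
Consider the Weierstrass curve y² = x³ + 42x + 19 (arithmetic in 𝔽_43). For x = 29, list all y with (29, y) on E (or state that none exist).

x³ + 42x + 19 = 25626 ≡ 41 (mod 43).
Square roots of 41 mod 43: 16 and 27 (since 16² = 256 ≡ 41).

16, 27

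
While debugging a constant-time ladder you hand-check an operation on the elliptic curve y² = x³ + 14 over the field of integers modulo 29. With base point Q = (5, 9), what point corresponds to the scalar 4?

Repeated addition: build up to 4Q.
2Q: tangent at (5, 9): λ = (3·5² + 0)/(2·9) ≡ 17/18. 18⁻¹ ≡ 21 (mod 29), so λ ≡ 17·21 ≡ 9.
  x = λ² - 5 - 5 = 81 - 10 ≡ 13; y = λ·(5 - 13) - 9 ≡ 6. → (13, 6)
3Q: (13, 6) + (5, 9). λ = (9 - 6)/(5 - 13) ≡ 3/21 mod 29. 21⁻¹ ≡ 18 (mod 29), so λ ≡ 25.
  x = λ² - 13 - 5 = 625 - 18 ≡ 27; y = λ·(13 - 27) - 6 ≡ 21. → (27, 21)
4Q: (27, 21) + (5, 9). λ = (9 - 21)/(5 - 27) ≡ 17/7 mod 29. 7⁻¹ ≡ 25 (mod 29), so λ ≡ 19.
  x = λ² - 27 - 5 = 361 - 32 ≡ 10; y = λ·(27 - 10) - 21 ≡ 12. → (10, 12)

(10, 12)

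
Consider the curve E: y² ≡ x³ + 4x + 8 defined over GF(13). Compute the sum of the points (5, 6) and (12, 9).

(5, 6) + (12, 9). λ = (9 - 6)/(12 - 5) ≡ 3/7 mod 13. 7⁻¹ ≡ 2 (mod 13), so λ ≡ 6.
  x = λ² - 5 - 12 = 36 - 17 ≡ 6; y = λ·(5 - 6) - 6 ≡ 1. → (6, 1)

(6, 1)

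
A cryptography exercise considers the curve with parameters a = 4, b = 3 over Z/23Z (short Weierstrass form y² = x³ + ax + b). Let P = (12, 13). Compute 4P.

(1, 13)

Repeated addition: build up to 4P.
2P: tangent at (12, 13): λ = (3·12² + 4)/(2·13) ≡ 22/3. 3⁻¹ ≡ 8 (mod 23), so λ ≡ 22·8 ≡ 15.
  x = λ² - 12 - 12 = 225 - 24 ≡ 17; y = λ·(12 - 17) - 13 ≡ 4. → (17, 4)
3P: (17, 4) + (12, 13). λ = (13 - 4)/(12 - 17) ≡ 9/18 mod 23. 18⁻¹ ≡ 9 (mod 23) since 18·9 = 162 ≡ 1, so λ ≡ 12.
  x = λ² - 17 - 12 = 144 - 29 ≡ 0; y = λ·(17 - 0) - 4 ≡ 16. → (0, 16)
4P: (0, 16) + (12, 13). λ = (13 - 16)/(12 - 0) ≡ 20/12 mod 23. 12⁻¹ ≡ 2 (mod 23), so λ ≡ 17.
  x = λ² - 0 - 12 = 289 - 12 ≡ 1; y = λ·(0 - 1) - 16 ≡ 13. → (1, 13)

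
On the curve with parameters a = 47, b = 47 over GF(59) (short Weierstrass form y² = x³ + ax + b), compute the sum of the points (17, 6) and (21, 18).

(17, 6) + (21, 18). λ = (18 - 6)/(21 - 17) ≡ 12/4 mod 59. 4⁻¹ ≡ 15 (mod 59), so λ ≡ 3.
  x = λ² - 17 - 21 = 9 - 38 ≡ 30; y = λ·(17 - 30) - 6 ≡ 14. → (30, 14)

(30, 14)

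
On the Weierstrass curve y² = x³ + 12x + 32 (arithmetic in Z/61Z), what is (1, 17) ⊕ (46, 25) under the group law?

(1, 17) + (46, 25). λ = (25 - 17)/(46 - 1) ≡ 8/45 mod 61. 45⁻¹ ≡ 19 (mod 61), so λ ≡ 30.
  x = λ² - 1 - 46 = 900 - 47 ≡ 60; y = λ·(1 - 60) - 17 ≡ 43. → (60, 43)

(60, 43)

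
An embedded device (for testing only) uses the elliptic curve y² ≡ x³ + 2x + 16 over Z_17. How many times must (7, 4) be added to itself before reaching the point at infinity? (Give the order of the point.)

2P: tangent at (7, 4): λ = (3·7² + 2)/(2·4) ≡ 13/8. 8⁻¹ ≡ 15 (mod 17), so λ ≡ 13·15 ≡ 8.
  x = λ² - 7 - 7 = 64 - 14 ≡ 16; y = λ·(7 - 16) - 4 ≡ 9. → (16, 9)
3P: (16, 9) + (7, 4). λ = (4 - 9)/(7 - 16) ≡ 12/8 mod 17. 8⁻¹ ≡ 15 (mod 17), so λ ≡ 10.
  x = λ² - 16 - 7 = 100 - 23 ≡ 9; y = λ·(16 - 9) - 9 ≡ 10. → (9, 10)
4P: (9, 10) + (7, 4). λ = (4 - 10)/(7 - 9) ≡ 11/15 mod 17. 15⁻¹ ≡ 8 (mod 17), so λ ≡ 3.
  x = λ² - 9 - 7 = 9 - 16 ≡ 10; y = λ·(9 - 10) - 10 ≡ 4. → (10, 4)
5P: (10, 4) + (7, 4). λ = (4 - 4)/(7 - 10) ≡ 0/14 mod 17. 14⁻¹ ≡ 11 (mod 17) since 14·11 = 154 ≡ 1, so λ ≡ 0.
  x = λ² - 10 - 7 = 0 - 17 ≡ 0; y = λ·(10 - 0) - 4 ≡ 13. → (0, 13)
6P: (0, 13) + (7, 4). λ = (4 - 13)/(7 - 0) ≡ 8/7 mod 17. 7⁻¹ ≡ 5 (mod 17), so λ ≡ 6.
  x = λ² - 0 - 7 = 36 - 7 ≡ 12; y = λ·(0 - 12) - 13 ≡ 0. → (12, 0)
7P: (12, 0) + (7, 4). λ = (4 - 0)/(7 - 12) ≡ 4/12 mod 17. 12⁻¹ ≡ 10 (mod 17) since 12·10 = 120 ≡ 1, so λ ≡ 6.
  x = λ² - 12 - 7 = 36 - 19 ≡ 0; y = λ·(12 - 0) - 0 ≡ 4. → (0, 4)
8P: (0, 4) + (7, 4). λ = (4 - 4)/(7 - 0) ≡ 0/7 mod 17. 7⁻¹ ≡ 5 (mod 17), so λ ≡ 0.
  x = λ² - 0 - 7 = 0 - 7 ≡ 10; y = λ·(0 - 10) - 4 ≡ 13. → (10, 13)
9P: (10, 13) + (7, 4). λ = (4 - 13)/(7 - 10) ≡ 8/14 mod 17. 14⁻¹ ≡ 11 (mod 17), so λ ≡ 3.
  x = λ² - 10 - 7 = 9 - 17 ≡ 9; y = λ·(10 - 9) - 13 ≡ 7. → (9, 7)
10P: (9, 7) + (7, 4). λ = (4 - 7)/(7 - 9) ≡ 14/15 mod 17. 15⁻¹ ≡ 8 (mod 17), so λ ≡ 10.
  x = λ² - 9 - 7 = 100 - 16 ≡ 16; y = λ·(9 - 16) - 7 ≡ 8. → (16, 8)
11P: (16, 8) + (7, 4). λ = (4 - 8)/(7 - 16) ≡ 13/8 mod 17. 8⁻¹ ≡ 15 (mod 17), so λ ≡ 8.
  x = λ² - 16 - 7 = 64 - 23 ≡ 7; y = λ·(16 - 7) - 8 ≡ 13. → (7, 13)
12P: (7, 13) + (7, 4): same x and y₁ ≡ -y₂, so the sum is the point at infinity.
12P = the point at infinity, so the order is 12.

12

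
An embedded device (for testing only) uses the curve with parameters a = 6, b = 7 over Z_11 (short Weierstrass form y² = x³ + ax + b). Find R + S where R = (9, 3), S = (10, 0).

(1, 6)

(9, 3) + (10, 0). λ = (0 - 3)/(10 - 9) ≡ 8/1 mod 11. 1⁻¹ ≡ 1 (mod 11) since 1·1 = 1 ≡ 1, so λ ≡ 8.
  x = λ² - 9 - 10 = 64 - 19 ≡ 1; y = λ·(9 - 1) - 3 ≡ 6. → (1, 6)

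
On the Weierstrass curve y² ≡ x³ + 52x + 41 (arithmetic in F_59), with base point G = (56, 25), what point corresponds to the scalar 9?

Repeated addition: build up to 9G.
2G: tangent at (56, 25): λ = (3·56² + 52)/(2·25) ≡ 20/50. 50⁻¹ ≡ 13 (mod 59) since 50·13 = 650 ≡ 1, so λ ≡ 20·13 ≡ 24.
  x = λ² - 56 - 56 = 576 - 112 ≡ 51; y = λ·(56 - 51) - 25 ≡ 36. → (51, 36)
3G: (51, 36) + (56, 25). λ = (25 - 36)/(56 - 51) ≡ 48/5 mod 59. 5⁻¹ ≡ 12 (mod 59), so λ ≡ 45.
  x = λ² - 51 - 56 = 2025 - 107 ≡ 30; y = λ·(51 - 30) - 36 ≡ 24. → (30, 24)
4G: (30, 24) + (56, 25). λ = (25 - 24)/(56 - 30) ≡ 1/26 mod 59. 26⁻¹ ≡ 25 (mod 59) since 26·25 = 650 ≡ 1, so λ ≡ 25.
  x = λ² - 30 - 56 = 625 - 86 ≡ 8; y = λ·(30 - 8) - 24 ≡ 54. → (8, 54)
5G: (8, 54) + (56, 25). λ = (25 - 54)/(56 - 8) ≡ 30/48 mod 59. 48⁻¹ ≡ 16 (mod 59), so λ ≡ 8.
  x = λ² - 8 - 56 = 64 - 64 ≡ 0; y = λ·(8 - 0) - 54 ≡ 10. → (0, 10)
6G: (0, 10) + (56, 25). λ = (25 - 10)/(56 - 0) ≡ 15/56 mod 59. 56⁻¹ ≡ 39 (mod 59), so λ ≡ 54.
  x = λ² - 0 - 56 = 2916 - 56 ≡ 28; y = λ·(0 - 28) - 10 ≡ 12. → (28, 12)
7G: (28, 12) + (56, 25). λ = (25 - 12)/(56 - 28) ≡ 13/28 mod 59. 28⁻¹ ≡ 19 (mod 59), so λ ≡ 11.
  x = λ² - 28 - 56 = 121 - 84 ≡ 37; y = λ·(28 - 37) - 12 ≡ 7. → (37, 7)
8G: (37, 7) + (56, 25). λ = (25 - 7)/(56 - 37) ≡ 18/19 mod 59. 19⁻¹ ≡ 28 (mod 59) since 19·28 = 532 ≡ 1, so λ ≡ 32.
  x = λ² - 37 - 56 = 1024 - 93 ≡ 46; y = λ·(37 - 46) - 7 ≡ 0. → (46, 0)
9G: (46, 0) + (56, 25). λ = (25 - 0)/(56 - 46) ≡ 25/10 mod 59. 10⁻¹ ≡ 6 (mod 59), so λ ≡ 32.
  x = λ² - 46 - 56 = 1024 - 102 ≡ 37; y = λ·(46 - 37) - 0 ≡ 52. → (37, 52)

(37, 52)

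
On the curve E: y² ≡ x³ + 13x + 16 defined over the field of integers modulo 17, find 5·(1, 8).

Write Q = (1, 8).
Double-and-add on 5 = (101)₂. Start with Q = (1, 8) for the leading 1-bit.
double: tangent at (1, 8): λ = (3·1² + 13)/(2·8) ≡ 16/16. 16⁻¹ ≡ 16 (mod 17), so λ ≡ 16·16 ≡ 1.
  x = λ² - 1 - 1 = 1 - 2 ≡ 16; y = λ·(1 - 16) - 8 ≡ 11. → (16, 11)
double: tangent at (16, 11): λ = (3·16² + 13)/(2·11) ≡ 16/5. 5⁻¹ ≡ 7 (mod 17), so λ ≡ 16·7 ≡ 10.
  x = λ² - 16 - 16 = 100 - 32 ≡ 0; y = λ·(16 - 0) - 11 ≡ 13. → (0, 13)
add Q: (0, 13) + (1, 8). λ = (8 - 13)/(1 - 0) ≡ 12/1 mod 17. 1⁻¹ ≡ 1 (mod 17), so λ ≡ 12.
  x = λ² - 0 - 1 = 144 - 1 ≡ 7; y = λ·(0 - 7) - 13 ≡ 5. → (7, 5)

(7, 5)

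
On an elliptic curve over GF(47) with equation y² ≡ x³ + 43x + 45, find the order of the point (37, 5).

3

2P: tangent at (37, 5): λ = (3·37² + 43)/(2·5) ≡ 14/10. 10⁻¹ ≡ 33 (mod 47) since 10·33 = 330 ≡ 1, so λ ≡ 14·33 ≡ 39.
  x = λ² - 37 - 37 = 1521 - 74 ≡ 37; y = λ·(37 - 37) - 5 ≡ 42. → (37, 42)
3P: (37, 42) + (37, 5): same x and y₁ ≡ -y₂, so the sum is O.
3P = O, so the order is 3.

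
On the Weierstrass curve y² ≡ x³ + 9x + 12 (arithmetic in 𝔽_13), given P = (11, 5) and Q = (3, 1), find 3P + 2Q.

First 3P:
Repeated addition: build up to 3P.
2P: tangent at (11, 5): λ = (3·11² + 9)/(2·5) ≡ 8/10. 10⁻¹ ≡ 4 (mod 13) since 10·4 = 40 ≡ 1, so λ ≡ 8·4 ≡ 6.
  x = λ² - 11 - 11 = 36 - 22 ≡ 1; y = λ·(11 - 1) - 5 ≡ 3. → (1, 3)
3P: (1, 3) + (11, 5). λ = (5 - 3)/(11 - 1) ≡ 2/10 mod 13. 10⁻¹ ≡ 4 (mod 13), so λ ≡ 8.
  x = λ² - 1 - 11 = 64 - 12 ≡ 0; y = λ·(1 - 0) - 3 ≡ 5. → (0, 5)
3P = (0, 5).
Next 2Q:
Repeated addition: build up to 2Q.
2Q: tangent at (3, 1): λ = (3·3² + 9)/(2·1) ≡ 10/2. 2⁻¹ ≡ 7 (mod 13), so λ ≡ 10·7 ≡ 5.
  x = λ² - 3 - 3 = 25 - 6 ≡ 6; y = λ·(3 - 6) - 1 ≡ 10. → (6, 10)
2Q = (6, 10).
Finally 3P + 2Q:
(0, 5) + (6, 10). λ = (10 - 5)/(6 - 0) ≡ 5/6 mod 13. 6⁻¹ ≡ 11 (mod 13), so λ ≡ 3.
  x = λ² - 0 - 6 = 9 - 6 ≡ 3; y = λ·(0 - 3) - 5 ≡ 12. → (3, 12)

(3, 12)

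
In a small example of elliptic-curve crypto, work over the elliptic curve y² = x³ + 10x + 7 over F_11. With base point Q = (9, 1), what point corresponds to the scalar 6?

Repeated addition: build up to 6Q.
2Q: tangent at (9, 1): λ = (3·9² + 10)/(2·1) ≡ 0/2. 2⁻¹ ≡ 6 (mod 11), so λ ≡ 0·6 ≡ 0.
  x = λ² - 9 - 9 = 0 - 18 ≡ 4; y = λ·(9 - 4) - 1 ≡ 10. → (4, 10)
3Q: (4, 10) + (9, 1). λ = (1 - 10)/(9 - 4) ≡ 2/5 mod 11. 5⁻¹ ≡ 9 (mod 11) since 5·9 = 45 ≡ 1, so λ ≡ 7.
  x = λ² - 4 - 9 = 49 - 13 ≡ 3; y = λ·(4 - 3) - 10 ≡ 8. → (3, 8)
4Q: (3, 8) + (9, 1). λ = (1 - 8)/(9 - 3) ≡ 4/6 mod 11. 6⁻¹ ≡ 2 (mod 11), so λ ≡ 8.
  x = λ² - 3 - 9 = 64 - 12 ≡ 8; y = λ·(3 - 8) - 8 ≡ 7. → (8, 7)
5Q: (8, 7) + (9, 1). λ = (1 - 7)/(9 - 8) ≡ 5/1 mod 11. 1⁻¹ ≡ 1 (mod 11) since 1·1 = 1 ≡ 1, so λ ≡ 5.
  x = λ² - 8 - 9 = 25 - 17 ≡ 8; y = λ·(8 - 8) - 7 ≡ 4. → (8, 4)
6Q: (8, 4) + (9, 1). λ = (1 - 4)/(9 - 8) ≡ 8/1 mod 11. 1⁻¹ ≡ 1 (mod 11) since 1·1 = 1 ≡ 1, so λ ≡ 8.
  x = λ² - 8 - 9 = 64 - 17 ≡ 3; y = λ·(8 - 3) - 4 ≡ 3. → (3, 3)

(3, 3)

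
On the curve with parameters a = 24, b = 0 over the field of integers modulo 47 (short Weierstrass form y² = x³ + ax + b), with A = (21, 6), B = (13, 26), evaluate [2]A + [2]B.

(21, 41)

First 2A:
Repeated addition: build up to 2A.
2A: tangent at (21, 6): λ = (3·21² + 24)/(2·6) ≡ 31/12. 12⁻¹ ≡ 4 (mod 47), so λ ≡ 31·4 ≡ 30.
  x = λ² - 21 - 21 = 900 - 42 ≡ 12; y = λ·(21 - 12) - 6 ≡ 29. → (12, 29)
2A = (12, 29).
Next 2B:
Repeated addition: build up to 2B.
2B: tangent at (13, 26): λ = (3·13² + 24)/(2·26) ≡ 14/5. 5⁻¹ ≡ 19 (mod 47), so λ ≡ 14·19 ≡ 31.
  x = λ² - 13 - 13 = 961 - 26 ≡ 42; y = λ·(13 - 42) - 26 ≡ 15. → (42, 15)
2B = (42, 15).
Finally 2A + 2B:
(12, 29) + (42, 15). λ = (15 - 29)/(42 - 12) ≡ 33/30 mod 47. 30⁻¹ ≡ 11 (mod 47) since 30·11 = 330 ≡ 1, so λ ≡ 34.
  x = λ² - 12 - 42 = 1156 - 54 ≡ 21; y = λ·(12 - 21) - 29 ≡ 41. → (21, 41)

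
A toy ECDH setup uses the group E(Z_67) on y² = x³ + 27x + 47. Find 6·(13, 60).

Write Q = (13, 60).
Repeated addition: build up to 6Q.
2Q: tangent at (13, 60): λ = (3·13² + 27)/(2·60) ≡ 65/53. 53⁻¹ ≡ 43 (mod 67) since 53·43 = 2279 ≡ 1, so λ ≡ 65·43 ≡ 48.
  x = λ² - 13 - 13 = 2304 - 26 ≡ 0; y = λ·(13 - 0) - 60 ≡ 28. → (0, 28)
3Q: (0, 28) + (13, 60). λ = (60 - 28)/(13 - 0) ≡ 32/13 mod 67. 13⁻¹ ≡ 31 (mod 67), so λ ≡ 54.
  x = λ² - 0 - 13 = 2916 - 13 ≡ 22; y = λ·(0 - 22) - 28 ≡ 57. → (22, 57)
4Q: (22, 57) + (13, 60). λ = (60 - 57)/(13 - 22) ≡ 3/58 mod 67. 58⁻¹ ≡ 52 (mod 67) since 58·52 = 3016 ≡ 1, so λ ≡ 22.
  x = λ² - 22 - 13 = 484 - 35 ≡ 47; y = λ·(22 - 47) - 57 ≡ 63. → (47, 63)
5Q: (47, 63) + (13, 60). λ = (60 - 63)/(13 - 47) ≡ 64/33 mod 67. 33⁻¹ ≡ 65 (mod 67) since 33·65 = 2145 ≡ 1, so λ ≡ 6.
  x = λ² - 47 - 13 = 36 - 60 ≡ 43; y = λ·(47 - 43) - 63 ≡ 28. → (43, 28)
6Q: (43, 28) + (13, 60). λ = (60 - 28)/(13 - 43) ≡ 32/37 mod 67. 37⁻¹ ≡ 29 (mod 67), so λ ≡ 57.
  x = λ² - 43 - 13 = 3249 - 56 ≡ 44; y = λ·(43 - 44) - 28 ≡ 49. → (44, 49)

(44, 49)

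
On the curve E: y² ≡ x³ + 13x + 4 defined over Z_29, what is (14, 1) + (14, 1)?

(17, 11)

tangent at (14, 1): λ = (3·14² + 13)/(2·1) ≡ 21/2. 2⁻¹ ≡ 15 (mod 29), so λ ≡ 21·15 ≡ 25.
  x = λ² - 14 - 14 = 625 - 28 ≡ 17; y = λ·(14 - 17) - 1 ≡ 11. → (17, 11)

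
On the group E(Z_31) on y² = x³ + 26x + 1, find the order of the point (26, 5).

5

2P: tangent at (26, 5): λ = (3·26² + 26)/(2·5) ≡ 8/10. 10⁻¹ ≡ 28 (mod 31), so λ ≡ 8·28 ≡ 7.
  x = λ² - 26 - 26 = 49 - 52 ≡ 28; y = λ·(26 - 28) - 5 ≡ 12. → (28, 12)
3P: (28, 12) + (26, 5). λ = (5 - 12)/(26 - 28) ≡ 24/29 mod 31. 29⁻¹ ≡ 15 (mod 31), so λ ≡ 19.
  x = λ² - 28 - 26 = 361 - 54 ≡ 28; y = λ·(28 - 28) - 12 ≡ 19. → (28, 19)
4P: (28, 19) + (26, 5). λ = (5 - 19)/(26 - 28) ≡ 17/29 mod 31. 29⁻¹ ≡ 15 (mod 31), so λ ≡ 7.
  x = λ² - 28 - 26 = 49 - 54 ≡ 26; y = λ·(28 - 26) - 19 ≡ 26. → (26, 26)
5P: (26, 26) + (26, 5): same x and y₁ ≡ -y₂, so the sum is O.
5P = O, so the order is 5.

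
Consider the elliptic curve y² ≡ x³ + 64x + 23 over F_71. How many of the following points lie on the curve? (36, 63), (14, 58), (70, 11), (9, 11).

(36, 63): 63² ≡ 64, rhs ≡ 64 → on.
(14, 58): 58² ≡ 27, rhs ≡ 42 → off.
(70, 11): 11² ≡ 50, rhs ≡ 29 → off.
(9, 11): 11² ≡ 50, rhs ≡ 50 → on.

2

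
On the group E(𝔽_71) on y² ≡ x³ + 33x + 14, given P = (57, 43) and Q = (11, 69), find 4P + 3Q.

(11, 69)

First 4P:
Repeated addition: build up to 4P.
2P: tangent at (57, 43): λ = (3·57² + 33)/(2·43) ≡ 53/15. 15⁻¹ ≡ 19 (mod 71) since 15·19 = 285 ≡ 1, so λ ≡ 53·19 ≡ 13.
  x = λ² - 57 - 57 = 169 - 114 ≡ 55; y = λ·(57 - 55) - 43 ≡ 54. → (55, 54)
3P: (55, 54) + (57, 43). λ = (43 - 54)/(57 - 55) ≡ 60/2 mod 71. 2⁻¹ ≡ 36 (mod 71), so λ ≡ 30.
  x = λ² - 55 - 57 = 900 - 112 ≡ 7; y = λ·(55 - 7) - 54 ≡ 37. → (7, 37)
4P: (7, 37) + (57, 43). λ = (43 - 37)/(57 - 7) ≡ 6/50 mod 71. 50⁻¹ ≡ 27 (mod 71) since 50·27 = 1350 ≡ 1, so λ ≡ 20.
  x = λ² - 7 - 57 = 400 - 64 ≡ 52; y = λ·(7 - 52) - 37 ≡ 57. → (52, 57)
4P = (52, 57).
Next 3Q:
Repeated addition: build up to 3Q.
2Q: tangent at (11, 69): λ = (3·11² + 33)/(2·69) ≡ 41/67. 67⁻¹ ≡ 53 (mod 71), so λ ≡ 41·53 ≡ 43.
  x = λ² - 11 - 11 = 1849 - 22 ≡ 52; y = λ·(11 - 52) - 69 ≡ 14. → (52, 14)
3Q: (52, 14) + (11, 69). λ = (69 - 14)/(11 - 52) ≡ 55/30 mod 71. 30⁻¹ ≡ 45 (mod 71), so λ ≡ 61.
  x = λ² - 52 - 11 = 3721 - 63 ≡ 37; y = λ·(52 - 37) - 14 ≡ 49. → (37, 49)
3Q = (37, 49).
Finally 4P + 3Q:
(52, 57) + (37, 49). λ = (49 - 57)/(37 - 52) ≡ 63/56 mod 71. 56⁻¹ ≡ 52 (mod 71), so λ ≡ 10.
  x = λ² - 52 - 37 = 100 - 89 ≡ 11; y = λ·(52 - 11) - 57 ≡ 69. → (11, 69)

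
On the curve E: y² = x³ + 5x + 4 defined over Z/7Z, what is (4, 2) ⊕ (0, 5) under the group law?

(4, 5)

(4, 2) + (0, 5). λ = (5 - 2)/(0 - 4) ≡ 3/3 mod 7. 3⁻¹ ≡ 5 (mod 7) since 3·5 = 15 ≡ 1, so λ ≡ 1.
  x = λ² - 4 - 0 = 1 - 4 ≡ 4; y = λ·(4 - 4) - 2 ≡ 5. → (4, 5)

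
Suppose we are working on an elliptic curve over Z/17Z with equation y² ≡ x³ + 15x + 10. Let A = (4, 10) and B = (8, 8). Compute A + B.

(4, 10) + (8, 8). λ = (8 - 10)/(8 - 4) ≡ 15/4 mod 17. 4⁻¹ ≡ 13 (mod 17), so λ ≡ 8.
  x = λ² - 4 - 8 = 64 - 12 ≡ 1; y = λ·(4 - 1) - 10 ≡ 14. → (1, 14)

(1, 14)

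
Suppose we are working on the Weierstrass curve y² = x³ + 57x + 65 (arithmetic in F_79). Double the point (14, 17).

tangent at (14, 17): λ = (3·14² + 57)/(2·17) ≡ 13/34. 34⁻¹ ≡ 7 (mod 79), so λ ≡ 13·7 ≡ 12.
  x = λ² - 14 - 14 = 144 - 28 ≡ 37; y = λ·(14 - 37) - 17 ≡ 23. → (37, 23)

(37, 23)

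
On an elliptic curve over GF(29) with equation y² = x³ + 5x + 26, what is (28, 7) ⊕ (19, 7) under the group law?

(11, 22)

(28, 7) + (19, 7). λ = (7 - 7)/(19 - 28) ≡ 0/20 mod 29. 20⁻¹ ≡ 16 (mod 29), so λ ≡ 0.
  x = λ² - 28 - 19 = 0 - 47 ≡ 11; y = λ·(28 - 11) - 7 ≡ 22. → (11, 22)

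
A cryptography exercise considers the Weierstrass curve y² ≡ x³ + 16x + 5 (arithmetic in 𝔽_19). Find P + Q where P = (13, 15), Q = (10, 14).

(13, 15) + (10, 14). λ = (14 - 15)/(10 - 13) ≡ 18/16 mod 19. 16⁻¹ ≡ 6 (mod 19), so λ ≡ 13.
  x = λ² - 13 - 10 = 169 - 23 ≡ 13; y = λ·(13 - 13) - 15 ≡ 4. → (13, 4)

(13, 4)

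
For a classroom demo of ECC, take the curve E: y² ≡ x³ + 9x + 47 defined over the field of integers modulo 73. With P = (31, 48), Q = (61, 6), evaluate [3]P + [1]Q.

(59, 43)

First 3P:
Repeated addition: build up to 3P.
2P: tangent at (31, 48): λ = (3·31² + 9)/(2·48) ≡ 45/23. 23⁻¹ ≡ 54 (mod 73), so λ ≡ 45·54 ≡ 21.
  x = λ² - 31 - 31 = 441 - 62 ≡ 14; y = λ·(31 - 14) - 48 ≡ 17. → (14, 17)
3P: (14, 17) + (31, 48). λ = (48 - 17)/(31 - 14) ≡ 31/17 mod 73. 17⁻¹ ≡ 43 (mod 73) since 17·43 = 731 ≡ 1, so λ ≡ 19.
  x = λ² - 14 - 31 = 361 - 45 ≡ 24; y = λ·(14 - 24) - 17 ≡ 12. → (24, 12)
3P = (24, 12).
Finally 3P + Q:
(24, 12) + (61, 6). λ = (6 - 12)/(61 - 24) ≡ 67/37 mod 73. 37⁻¹ ≡ 2 (mod 73) since 37·2 = 74 ≡ 1, so λ ≡ 61.
  x = λ² - 24 - 61 = 3721 - 85 ≡ 59; y = λ·(24 - 59) - 12 ≡ 43. → (59, 43)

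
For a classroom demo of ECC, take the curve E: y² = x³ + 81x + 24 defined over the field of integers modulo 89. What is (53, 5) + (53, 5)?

tangent at (53, 5): λ = (3·53² + 81)/(2·5) ≡ 53/10. 10⁻¹ ≡ 9 (mod 89), so λ ≡ 53·9 ≡ 32.
  x = λ² - 53 - 53 = 1024 - 106 ≡ 28; y = λ·(53 - 28) - 5 ≡ 83. → (28, 83)

(28, 83)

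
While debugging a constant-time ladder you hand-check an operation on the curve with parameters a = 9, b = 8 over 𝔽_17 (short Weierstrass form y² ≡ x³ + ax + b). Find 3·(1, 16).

(15, 13)

Write Q = (1, 16).
Repeated addition: build up to 3Q.
2Q: tangent at (1, 16): λ = (3·1² + 9)/(2·16) ≡ 12/15. 15⁻¹ ≡ 8 (mod 17), so λ ≡ 12·8 ≡ 11.
  x = λ² - 1 - 1 = 121 - 2 ≡ 0; y = λ·(1 - 0) - 16 ≡ 12. → (0, 12)
3Q: (0, 12) + (1, 16). λ = (16 - 12)/(1 - 0) ≡ 4/1 mod 17. 1⁻¹ ≡ 1 (mod 17), so λ ≡ 4.
  x = λ² - 0 - 1 = 16 - 1 ≡ 15; y = λ·(0 - 15) - 12 ≡ 13. → (15, 13)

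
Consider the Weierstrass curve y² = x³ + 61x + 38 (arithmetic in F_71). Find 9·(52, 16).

Write P = (52, 16).
Double-and-add on 9 = (1001)₂. Start with P = (52, 16) for the leading 1-bit.
double: tangent at (52, 16): λ = (3·52² + 61)/(2·16) ≡ 8/32. 32⁻¹ ≡ 20 (mod 71) since 32·20 = 640 ≡ 1, so λ ≡ 8·20 ≡ 18.
  x = λ² - 52 - 52 = 324 - 104 ≡ 7; y = λ·(52 - 7) - 16 ≡ 13. → (7, 13)
double: tangent at (7, 13): λ = (3·7² + 61)/(2·13) ≡ 66/26. 26⁻¹ ≡ 41 (mod 71), so λ ≡ 66·41 ≡ 8.
  x = λ² - 7 - 7 = 64 - 14 ≡ 50; y = λ·(7 - 50) - 13 ≡ 69. → (50, 69)
double: tangent at (50, 69): λ = (3·50² + 61)/(2·69) ≡ 35/67. 67⁻¹ ≡ 53 (mod 71) since 67·53 = 3551 ≡ 1, so λ ≡ 35·53 ≡ 9.
  x = λ² - 50 - 50 = 81 - 100 ≡ 52; y = λ·(50 - 52) - 69 ≡ 55. → (52, 55)
add P: (52, 55) + (52, 16): same x and y₁ ≡ -y₂, so the sum is O.

O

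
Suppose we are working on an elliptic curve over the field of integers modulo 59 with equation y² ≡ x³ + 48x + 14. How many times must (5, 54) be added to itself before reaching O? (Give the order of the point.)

2P: tangent at (5, 54): λ = (3·5² + 48)/(2·54) ≡ 5/49. 49⁻¹ ≡ 53 (mod 59), so λ ≡ 5·53 ≡ 29.
  x = λ² - 5 - 5 = 841 - 10 ≡ 5; y = λ·(5 - 5) - 54 ≡ 5. → (5, 5)
3P: (5, 5) + (5, 54): same x and y₁ ≡ -y₂, so the sum is O.
3P = O, so the order is 3.

3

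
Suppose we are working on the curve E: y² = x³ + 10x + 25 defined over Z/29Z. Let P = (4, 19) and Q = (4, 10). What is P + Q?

O

The two points share x = 4 and their y-coordinates satisfy 19 + 10 ≡ 0 (mod 29), so they are inverses. Their sum is the point at infinity.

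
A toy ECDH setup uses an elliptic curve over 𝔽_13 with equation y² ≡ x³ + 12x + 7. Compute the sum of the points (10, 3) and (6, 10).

(10, 3) + (6, 10). λ = (10 - 3)/(6 - 10) ≡ 7/9 mod 13. 9⁻¹ ≡ 3 (mod 13), so λ ≡ 8.
  x = λ² - 10 - 6 = 64 - 16 ≡ 9; y = λ·(10 - 9) - 3 ≡ 5. → (9, 5)

(9, 5)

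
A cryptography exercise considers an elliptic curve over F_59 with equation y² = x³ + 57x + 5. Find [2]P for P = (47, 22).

(46, 28)

tangent at (47, 22): λ = (3·47² + 57)/(2·22) ≡ 17/44. 44⁻¹ ≡ 55 (mod 59) since 44·55 = 2420 ≡ 1, so λ ≡ 17·55 ≡ 50.
  x = λ² - 47 - 47 = 2500 - 94 ≡ 46; y = λ·(47 - 46) - 22 ≡ 28. → (46, 28)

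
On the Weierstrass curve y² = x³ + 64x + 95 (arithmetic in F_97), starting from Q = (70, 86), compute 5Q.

Repeated addition: build up to 5Q.
2Q: tangent at (70, 86): λ = (3·70² + 64)/(2·86) ≡ 20/75. 75⁻¹ ≡ 22 (mod 97), so λ ≡ 20·22 ≡ 52.
  x = λ² - 70 - 70 = 2704 - 140 ≡ 42; y = λ·(70 - 42) - 86 ≡ 12. → (42, 12)
3Q: (42, 12) + (70, 86). λ = (86 - 12)/(70 - 42) ≡ 74/28 mod 97. 28⁻¹ ≡ 52 (mod 97), so λ ≡ 65.
  x = λ² - 42 - 70 = 4225 - 112 ≡ 39; y = λ·(42 - 39) - 12 ≡ 86. → (39, 86)
4Q: (39, 86) + (70, 86). λ = (86 - 86)/(70 - 39) ≡ 0/31 mod 97. 31⁻¹ ≡ 72 (mod 97), so λ ≡ 0.
  x = λ² - 39 - 70 = 0 - 109 ≡ 85; y = λ·(39 - 85) - 86 ≡ 11. → (85, 11)
5Q: (85, 11) + (70, 86). λ = (86 - 11)/(70 - 85) ≡ 75/82 mod 97. 82⁻¹ ≡ 84 (mod 97), so λ ≡ 92.
  x = λ² - 85 - 70 = 8464 - 155 ≡ 64; y = λ·(85 - 64) - 11 ≡ 78. → (64, 78)

(64, 78)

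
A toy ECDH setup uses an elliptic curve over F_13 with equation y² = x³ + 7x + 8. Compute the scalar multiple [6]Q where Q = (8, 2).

Repeated addition: build up to 6Q.
2Q: tangent at (8, 2): λ = (3·8² + 7)/(2·2) ≡ 4/4. 4⁻¹ ≡ 10 (mod 13) since 4·10 = 40 ≡ 1, so λ ≡ 4·10 ≡ 1.
  x = λ² - 8 - 8 = 1 - 16 ≡ 11; y = λ·(8 - 11) - 2 ≡ 8. → (11, 8)
3Q: (11, 8) + (8, 2). λ = (2 - 8)/(8 - 11) ≡ 7/10 mod 13. 10⁻¹ ≡ 4 (mod 13) since 10·4 = 40 ≡ 1, so λ ≡ 2.
  x = λ² - 11 - 8 = 4 - 19 ≡ 11; y = λ·(11 - 11) - 8 ≡ 5. → (11, 5)
4Q: (11, 5) + (8, 2). λ = (2 - 5)/(8 - 11) ≡ 10/10 mod 13. 10⁻¹ ≡ 4 (mod 13), so λ ≡ 1.
  x = λ² - 11 - 8 = 1 - 19 ≡ 8; y = λ·(11 - 8) - 5 ≡ 11. → (8, 11)
5Q: (8, 11) + (8, 2): same x and y₁ ≡ -y₂, so the sum is O.
6Q: O + (8, 2) = (8, 2) (identity).

(8, 2)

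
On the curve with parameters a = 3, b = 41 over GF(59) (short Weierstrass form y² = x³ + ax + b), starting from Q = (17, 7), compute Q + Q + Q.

Repeated addition: build up to 3Q.
2Q: tangent at (17, 7): λ = (3·17² + 3)/(2·7) ≡ 44/14. 14⁻¹ ≡ 38 (mod 59), so λ ≡ 44·38 ≡ 20.
  x = λ² - 17 - 17 = 400 - 34 ≡ 12; y = λ·(17 - 12) - 7 ≡ 34. → (12, 34)
3Q: (12, 34) + (17, 7). λ = (7 - 34)/(17 - 12) ≡ 32/5 mod 59. 5⁻¹ ≡ 12 (mod 59), so λ ≡ 30.
  x = λ² - 12 - 17 = 900 - 29 ≡ 45; y = λ·(12 - 45) - 34 ≡ 38. → (45, 38)

(45, 38)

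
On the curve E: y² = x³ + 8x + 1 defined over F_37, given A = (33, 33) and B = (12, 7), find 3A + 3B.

First 3A:
Repeated addition: build up to 3A.
2A: tangent at (33, 33): λ = (3·33² + 8)/(2·33) ≡ 19/29. 29⁻¹ ≡ 23 (mod 37), so λ ≡ 19·23 ≡ 30.
  x = λ² - 33 - 33 = 900 - 66 ≡ 20; y = λ·(33 - 20) - 33 ≡ 24. → (20, 24)
3A: (20, 24) + (33, 33). λ = (33 - 24)/(33 - 20) ≡ 9/13 mod 37. 13⁻¹ ≡ 20 (mod 37), so λ ≡ 32.
  x = λ² - 20 - 33 = 1024 - 53 ≡ 9; y = λ·(20 - 9) - 24 ≡ 32. → (9, 32)
3A = (9, 32).
Next 3B:
Repeated addition: build up to 3B.
2B: tangent at (12, 7): λ = (3·12² + 8)/(2·7) ≡ 33/14. 14⁻¹ ≡ 8 (mod 37) since 14·8 = 112 ≡ 1, so λ ≡ 33·8 ≡ 5.
  x = λ² - 12 - 12 = 25 - 24 ≡ 1; y = λ·(12 - 1) - 7 ≡ 11. → (1, 11)
3B: (1, 11) + (12, 7). λ = (7 - 11)/(12 - 1) ≡ 33/11 mod 37. 11⁻¹ ≡ 27 (mod 37) since 11·27 = 297 ≡ 1, so λ ≡ 3.
  x = λ² - 1 - 12 = 9 - 13 ≡ 33; y = λ·(1 - 33) - 11 ≡ 4. → (33, 4)
3B = (33, 4).
Finally 3A + 3B:
(9, 32) + (33, 4). λ = (4 - 32)/(33 - 9) ≡ 9/24 mod 37. 24⁻¹ ≡ 17 (mod 37), so λ ≡ 5.
  x = λ² - 9 - 33 = 25 - 42 ≡ 20; y = λ·(9 - 20) - 32 ≡ 24. → (20, 24)

(20, 24)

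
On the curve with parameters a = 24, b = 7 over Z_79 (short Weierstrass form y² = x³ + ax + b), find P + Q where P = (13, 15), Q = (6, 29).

(13, 15) + (6, 29). λ = (29 - 15)/(6 - 13) ≡ 14/72 mod 79. 72⁻¹ ≡ 45 (mod 79), so λ ≡ 77.
  x = λ² - 13 - 6 = 5929 - 19 ≡ 64; y = λ·(13 - 64) - 15 ≡ 8. → (64, 8)

(64, 8)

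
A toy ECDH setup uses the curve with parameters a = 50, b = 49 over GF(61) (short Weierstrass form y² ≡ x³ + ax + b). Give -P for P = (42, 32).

-(42, 32) = (42, -32 mod 61) = (42, 29).

(42, 29)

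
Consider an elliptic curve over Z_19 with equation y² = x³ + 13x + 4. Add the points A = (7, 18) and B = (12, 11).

(5, 2)

(7, 18) + (12, 11). λ = (11 - 18)/(12 - 7) ≡ 12/5 mod 19. 5⁻¹ ≡ 4 (mod 19) since 5·4 = 20 ≡ 1, so λ ≡ 10.
  x = λ² - 7 - 12 = 100 - 19 ≡ 5; y = λ·(7 - 5) - 18 ≡ 2. → (5, 2)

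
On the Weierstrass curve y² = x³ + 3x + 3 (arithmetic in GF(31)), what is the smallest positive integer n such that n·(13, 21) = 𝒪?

2P: tangent at (13, 21): λ = (3·13² + 3)/(2·21) ≡ 14/11. 11⁻¹ ≡ 17 (mod 31), so λ ≡ 14·17 ≡ 21.
  x = λ² - 13 - 13 = 441 - 26 ≡ 12; y = λ·(13 - 12) - 21 ≡ 0. → (12, 0)
3P: (12, 0) + (13, 21). λ = (21 - 0)/(13 - 12) ≡ 21/1 mod 31. 1⁻¹ ≡ 1 (mod 31) since 1·1 = 1 ≡ 1, so λ ≡ 21.
  x = λ² - 12 - 13 = 441 - 25 ≡ 13; y = λ·(12 - 13) - 0 ≡ 10. → (13, 10)
4P: (13, 10) + (13, 21): same x and y₁ ≡ -y₂, so the sum is 𝒪.
4P = 𝒪, so the order is 4.

4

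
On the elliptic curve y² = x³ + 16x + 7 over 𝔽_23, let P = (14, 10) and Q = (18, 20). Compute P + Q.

(3, 6)

(14, 10) + (18, 20). λ = (20 - 10)/(18 - 14) ≡ 10/4 mod 23. 4⁻¹ ≡ 6 (mod 23), so λ ≡ 14.
  x = λ² - 14 - 18 = 196 - 32 ≡ 3; y = λ·(14 - 3) - 10 ≡ 6. → (3, 6)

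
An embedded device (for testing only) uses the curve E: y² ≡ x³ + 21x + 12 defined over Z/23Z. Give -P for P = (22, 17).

(22, 6)

-(22, 17) = (22, -17 mod 23) = (22, 6).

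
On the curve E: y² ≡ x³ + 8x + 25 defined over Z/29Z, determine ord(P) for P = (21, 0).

2P: (21, 0) + (21, 0): same x and y₁ ≡ -y₂, so the sum is ∞.
2P = ∞, so the order is 2.

2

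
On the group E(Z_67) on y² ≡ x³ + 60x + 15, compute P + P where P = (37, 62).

(57, 31)

tangent at (37, 62): λ = (3·37² + 60)/(2·62) ≡ 13/57. 57⁻¹ ≡ 20 (mod 67), so λ ≡ 13·20 ≡ 59.
  x = λ² - 37 - 37 = 3481 - 74 ≡ 57; y = λ·(37 - 57) - 62 ≡ 31. → (57, 31)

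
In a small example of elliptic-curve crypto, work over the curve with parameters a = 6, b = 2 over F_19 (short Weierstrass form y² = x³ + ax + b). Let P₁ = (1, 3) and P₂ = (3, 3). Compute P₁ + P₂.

(1, 3) + (3, 3). λ = (3 - 3)/(3 - 1) ≡ 0/2 mod 19. 2⁻¹ ≡ 10 (mod 19) since 2·10 = 20 ≡ 1, so λ ≡ 0.
  x = λ² - 1 - 3 = 0 - 4 ≡ 15; y = λ·(1 - 15) - 3 ≡ 16. → (15, 16)

(15, 16)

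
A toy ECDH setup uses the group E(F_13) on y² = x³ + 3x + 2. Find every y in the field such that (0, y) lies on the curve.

x³ + 3x + 2 = 2 ≡ 2 (mod 13).
2 is a non-residue mod 13; no y exists.

none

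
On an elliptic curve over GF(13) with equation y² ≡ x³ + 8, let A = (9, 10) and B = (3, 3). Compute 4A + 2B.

First 4A:
Repeated addition: build up to 4A.
2A: tangent at (9, 10): λ = (3·9² + 0)/(2·10) ≡ 9/7. 7⁻¹ ≡ 2 (mod 13), so λ ≡ 9·2 ≡ 5.
  x = λ² - 9 - 9 = 25 - 18 ≡ 7; y = λ·(9 - 7) - 10 ≡ 0. → (7, 0)
3A: (7, 0) + (9, 10). λ = (10 - 0)/(9 - 7) ≡ 10/2 mod 13. 2⁻¹ ≡ 7 (mod 13) since 2·7 = 14 ≡ 1, so λ ≡ 5.
  x = λ² - 7 - 9 = 25 - 16 ≡ 9; y = λ·(7 - 9) - 0 ≡ 3. → (9, 3)
4A: (9, 3) + (9, 10): same x and y₁ ≡ -y₂, so the sum is the point at infinity.
4A = the point at infinity.
Next 2B:
Repeated addition: build up to 2B.
2B: tangent at (3, 3): λ = (3·3² + 0)/(2·3) ≡ 1/6. 6⁻¹ ≡ 11 (mod 13), so λ ≡ 1·11 ≡ 11.
  x = λ² - 3 - 3 = 121 - 6 ≡ 11; y = λ·(3 - 11) - 3 ≡ 0. → (11, 0)
2B = (11, 0).
Finally 4A + 2B:
the point at infinity + (11, 0) = (11, 0) (identity).

(11, 0)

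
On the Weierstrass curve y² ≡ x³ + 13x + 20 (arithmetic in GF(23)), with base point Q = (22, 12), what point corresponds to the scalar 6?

Double-and-add on 6 = (110)₂. Start with Q = (22, 12) for the leading 1-bit.
double: tangent at (22, 12): λ = (3·22² + 13)/(2·12) ≡ 16/1. 1⁻¹ ≡ 1 (mod 23) since 1·1 = 1 ≡ 1, so λ ≡ 16·1 ≡ 16.
  x = λ² - 22 - 22 = 256 - 44 ≡ 5; y = λ·(22 - 5) - 12 ≡ 7. → (5, 7)
add Q: (5, 7) + (22, 12). λ = (12 - 7)/(22 - 5) ≡ 5/17 mod 23. 17⁻¹ ≡ 19 (mod 23), so λ ≡ 3.
  x = λ² - 5 - 22 = 9 - 27 ≡ 5; y = λ·(5 - 5) - 7 ≡ 16. → (5, 16)
double: tangent at (5, 16): λ = (3·5² + 13)/(2·16) ≡ 19/9. 9⁻¹ ≡ 18 (mod 23), so λ ≡ 19·18 ≡ 20.
  x = λ² - 5 - 5 = 400 - 10 ≡ 22; y = λ·(5 - 22) - 16 ≡ 12. → (22, 12)

(22, 12)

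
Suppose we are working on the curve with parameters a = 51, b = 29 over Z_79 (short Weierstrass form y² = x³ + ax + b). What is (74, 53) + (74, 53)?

tangent at (74, 53): λ = (3·74² + 51)/(2·53) ≡ 47/27. 27⁻¹ ≡ 41 (mod 79), so λ ≡ 47·41 ≡ 31.
  x = λ² - 74 - 74 = 961 - 148 ≡ 23; y = λ·(74 - 23) - 53 ≡ 27. → (23, 27)

(23, 27)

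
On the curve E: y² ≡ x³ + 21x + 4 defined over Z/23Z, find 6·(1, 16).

Write G = (1, 16).
Repeated addition: build up to 6G.
2G: tangent at (1, 16): λ = (3·1² + 21)/(2·16) ≡ 1/9. 9⁻¹ ≡ 18 (mod 23), so λ ≡ 1·18 ≡ 18.
  x = λ² - 1 - 1 = 324 - 2 ≡ 0; y = λ·(1 - 0) - 16 ≡ 2. → (0, 2)
3G: (0, 2) + (1, 16). λ = (16 - 2)/(1 - 0) ≡ 14/1 mod 23. 1⁻¹ ≡ 1 (mod 23) since 1·1 = 1 ≡ 1, so λ ≡ 14.
  x = λ² - 0 - 1 = 196 - 1 ≡ 11; y = λ·(0 - 11) - 2 ≡ 5. → (11, 5)
4G: (11, 5) + (1, 16). λ = (16 - 5)/(1 - 11) ≡ 11/13 mod 23. 13⁻¹ ≡ 16 (mod 23) since 13·16 = 208 ≡ 1, so λ ≡ 15.
  x = λ² - 11 - 1 = 225 - 12 ≡ 6; y = λ·(11 - 6) - 5 ≡ 1. → (6, 1)
5G: (6, 1) + (1, 16). λ = (16 - 1)/(1 - 6) ≡ 15/18 mod 23. 18⁻¹ ≡ 9 (mod 23), so λ ≡ 20.
  x = λ² - 6 - 1 = 400 - 7 ≡ 2; y = λ·(6 - 2) - 1 ≡ 10. → (2, 10)
6G: (2, 10) + (1, 16). λ = (16 - 10)/(1 - 2) ≡ 6/22 mod 23. 22⁻¹ ≡ 22 (mod 23), so λ ≡ 17.
  x = λ² - 2 - 1 = 289 - 3 ≡ 10; y = λ·(2 - 10) - 10 ≡ 15. → (10, 15)

(10, 15)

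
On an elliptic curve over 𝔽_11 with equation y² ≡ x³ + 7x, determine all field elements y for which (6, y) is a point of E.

x³ + 7x + 0 = 258 ≡ 5 (mod 11).
Square roots of 5 mod 11: 4 and 7 (since 4² = 16 ≡ 5).

4, 7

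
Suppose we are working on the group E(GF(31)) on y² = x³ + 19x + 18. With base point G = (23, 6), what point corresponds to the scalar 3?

(0, 24)

Repeated addition: build up to 3G.
2G: tangent at (23, 6): λ = (3·23² + 19)/(2·6) ≡ 25/12. 12⁻¹ ≡ 13 (mod 31) since 12·13 = 156 ≡ 1, so λ ≡ 25·13 ≡ 15.
  x = λ² - 23 - 23 = 225 - 46 ≡ 24; y = λ·(23 - 24) - 6 ≡ 10. → (24, 10)
3G: (24, 10) + (23, 6). λ = (6 - 10)/(23 - 24) ≡ 27/30 mod 31. 30⁻¹ ≡ 30 (mod 31), so λ ≡ 4.
  x = λ² - 24 - 23 = 16 - 47 ≡ 0; y = λ·(24 - 0) - 10 ≡ 24. → (0, 24)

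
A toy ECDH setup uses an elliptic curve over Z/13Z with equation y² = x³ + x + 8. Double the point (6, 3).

(10, 11)

tangent at (6, 3): λ = (3·6² + 1)/(2·3) ≡ 5/6. 6⁻¹ ≡ 11 (mod 13), so λ ≡ 5·11 ≡ 3.
  x = λ² - 6 - 6 = 9 - 12 ≡ 10; y = λ·(6 - 10) - 3 ≡ 11. → (10, 11)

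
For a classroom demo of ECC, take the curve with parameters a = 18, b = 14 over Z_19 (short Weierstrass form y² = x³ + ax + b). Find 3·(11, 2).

(11, 17)

Write P = (11, 2).
Repeated addition: build up to 3P.
2P: tangent at (11, 2): λ = (3·11² + 18)/(2·2) ≡ 1/4. 4⁻¹ ≡ 5 (mod 19), so λ ≡ 1·5 ≡ 5.
  x = λ² - 11 - 11 = 25 - 22 ≡ 3; y = λ·(11 - 3) - 2 ≡ 0. → (3, 0)
3P: (3, 0) + (11, 2). λ = (2 - 0)/(11 - 3) ≡ 2/8 mod 19. 8⁻¹ ≡ 12 (mod 19), so λ ≡ 5.
  x = λ² - 3 - 11 = 25 - 14 ≡ 11; y = λ·(3 - 11) - 0 ≡ 17. → (11, 17)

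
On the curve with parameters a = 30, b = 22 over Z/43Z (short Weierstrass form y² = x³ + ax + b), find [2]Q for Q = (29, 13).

tangent at (29, 13): λ = (3·29² + 30)/(2·13) ≡ 16/26. 26⁻¹ ≡ 5 (mod 43), so λ ≡ 16·5 ≡ 37.
  x = λ² - 29 - 29 = 1369 - 58 ≡ 21; y = λ·(29 - 21) - 13 ≡ 25. → (21, 25)

(21, 25)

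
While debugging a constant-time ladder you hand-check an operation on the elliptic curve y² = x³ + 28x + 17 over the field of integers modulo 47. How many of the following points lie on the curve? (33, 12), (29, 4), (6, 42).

1

(33, 12): 12² ≡ 3, rhs ≡ 30 → off.
(29, 4): 4² ≡ 16, rhs ≡ 26 → off.
(6, 42): 42² ≡ 25, rhs ≡ 25 → on.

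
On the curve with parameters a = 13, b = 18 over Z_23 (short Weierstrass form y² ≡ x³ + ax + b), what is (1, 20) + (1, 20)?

tangent at (1, 20): λ = (3·1² + 13)/(2·20) ≡ 16/17. 17⁻¹ ≡ 19 (mod 23) since 17·19 = 323 ≡ 1, so λ ≡ 16·19 ≡ 5.
  x = λ² - 1 - 1 = 25 - 2 ≡ 0; y = λ·(1 - 0) - 20 ≡ 8. → (0, 8)

(0, 8)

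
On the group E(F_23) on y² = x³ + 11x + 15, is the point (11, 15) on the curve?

yes

y² = 15² ≡ 18; x³ + 11x + 15 = 1467 ≡ 18 (mod 23). 18 = 18.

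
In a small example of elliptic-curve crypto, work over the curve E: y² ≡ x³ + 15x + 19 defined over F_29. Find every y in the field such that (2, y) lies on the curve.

x³ + 15x + 19 = 57 ≡ 28 (mod 29).
Square roots of 28 mod 29: 12 and 17 (since 12² = 144 ≡ 28).

12, 17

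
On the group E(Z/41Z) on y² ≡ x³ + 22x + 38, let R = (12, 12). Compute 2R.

tangent at (12, 12): λ = (3·12² + 22)/(2·12) ≡ 3/24. 24⁻¹ ≡ 12 (mod 41) since 24·12 = 288 ≡ 1, so λ ≡ 3·12 ≡ 36.
  x = λ² - 12 - 12 = 1296 - 24 ≡ 1; y = λ·(12 - 1) - 12 ≡ 15. → (1, 15)

(1, 15)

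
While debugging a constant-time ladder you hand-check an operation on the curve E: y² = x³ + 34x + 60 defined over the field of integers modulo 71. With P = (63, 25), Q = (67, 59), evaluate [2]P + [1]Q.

First 2P:
Repeated addition: build up to 2P.
2P: tangent at (63, 25): λ = (3·63² + 34)/(2·25) ≡ 13/50. 50⁻¹ ≡ 27 (mod 71), so λ ≡ 13·27 ≡ 67.
  x = λ² - 63 - 63 = 4489 - 126 ≡ 32; y = λ·(63 - 32) - 25 ≡ 64. → (32, 64)
2P = (32, 64).
Finally 2P + Q:
(32, 64) + (67, 59). λ = (59 - 64)/(67 - 32) ≡ 66/35 mod 71. 35⁻¹ ≡ 69 (mod 71), so λ ≡ 10.
  x = λ² - 32 - 67 = 100 - 99 ≡ 1; y = λ·(32 - 1) - 64 ≡ 33. → (1, 33)

(1, 33)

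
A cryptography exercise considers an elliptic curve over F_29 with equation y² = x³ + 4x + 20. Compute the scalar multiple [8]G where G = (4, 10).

Repeated addition: build up to 8G.
2G: tangent at (4, 10): λ = (3·4² + 4)/(2·10) ≡ 23/20. 20⁻¹ ≡ 16 (mod 29) since 20·16 = 320 ≡ 1, so λ ≡ 23·16 ≡ 20.
  x = λ² - 4 - 4 = 400 - 8 ≡ 15; y = λ·(4 - 15) - 10 ≡ 2. → (15, 2)
3G: (15, 2) + (4, 10). λ = (10 - 2)/(4 - 15) ≡ 8/18 mod 29. 18⁻¹ ≡ 21 (mod 29), so λ ≡ 23.
  x = λ² - 15 - 4 = 529 - 19 ≡ 17; y = λ·(15 - 17) - 2 ≡ 10. → (17, 10)
4G: (17, 10) + (4, 10). λ = (10 - 10)/(4 - 17) ≡ 0/16 mod 29. 16⁻¹ ≡ 20 (mod 29), so λ ≡ 0.
  x = λ² - 17 - 4 = 0 - 21 ≡ 8; y = λ·(17 - 8) - 10 ≡ 19. → (8, 19)
5G: (8, 19) + (4, 10). λ = (10 - 19)/(4 - 8) ≡ 20/25 mod 29. 25⁻¹ ≡ 7 (mod 29), so λ ≡ 24.
  x = λ² - 8 - 4 = 576 - 12 ≡ 13; y = λ·(8 - 13) - 19 ≡ 6. → (13, 6)
6G: (13, 6) + (4, 10). λ = (10 - 6)/(4 - 13) ≡ 4/20 mod 29. 20⁻¹ ≡ 16 (mod 29) since 20·16 = 320 ≡ 1, so λ ≡ 6.
  x = λ² - 13 - 4 = 36 - 17 ≡ 19; y = λ·(13 - 19) - 6 ≡ 16. → (19, 16)
7G: (19, 16) + (4, 10). λ = (10 - 16)/(4 - 19) ≡ 23/14 mod 29. 14⁻¹ ≡ 27 (mod 29) since 14·27 = 378 ≡ 1, so λ ≡ 12.
  x = λ² - 19 - 4 = 144 - 23 ≡ 5; y = λ·(19 - 5) - 16 ≡ 7. → (5, 7)
8G: (5, 7) + (4, 10). λ = (10 - 7)/(4 - 5) ≡ 3/28 mod 29. 28⁻¹ ≡ 28 (mod 29) since 28·28 = 784 ≡ 1, so λ ≡ 26.
  x = λ² - 5 - 4 = 676 - 9 ≡ 0; y = λ·(5 - 0) - 7 ≡ 7. → (0, 7)

(0, 7)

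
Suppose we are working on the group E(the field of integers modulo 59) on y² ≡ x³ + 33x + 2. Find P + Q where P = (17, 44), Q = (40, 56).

(48, 45)

(17, 44) + (40, 56). λ = (56 - 44)/(40 - 17) ≡ 12/23 mod 59. 23⁻¹ ≡ 18 (mod 59) since 23·18 = 414 ≡ 1, so λ ≡ 39.
  x = λ² - 17 - 40 = 1521 - 57 ≡ 48; y = λ·(17 - 48) - 44 ≡ 45. → (48, 45)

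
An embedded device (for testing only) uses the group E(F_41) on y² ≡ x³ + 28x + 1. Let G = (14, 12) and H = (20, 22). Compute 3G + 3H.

First 3G:
Repeated addition: build up to 3G.
2G: tangent at (14, 12): λ = (3·14² + 28)/(2·12) ≡ 1/24. 24⁻¹ ≡ 12 (mod 41), so λ ≡ 1·12 ≡ 12.
  x = λ² - 14 - 14 = 144 - 28 ≡ 34; y = λ·(14 - 34) - 12 ≡ 35. → (34, 35)
3G: (34, 35) + (14, 12). λ = (12 - 35)/(14 - 34) ≡ 18/21 mod 41. 21⁻¹ ≡ 2 (mod 41), so λ ≡ 36.
  x = λ² - 34 - 14 = 1296 - 48 ≡ 18; y = λ·(34 - 18) - 35 ≡ 8. → (18, 8)
3G = (18, 8).
Next 3H:
Repeated addition: build up to 3H.
2H: tangent at (20, 22): λ = (3·20² + 28)/(2·22) ≡ 39/3. 3⁻¹ ≡ 14 (mod 41), so λ ≡ 39·14 ≡ 13.
  x = λ² - 20 - 20 = 169 - 40 ≡ 6; y = λ·(20 - 6) - 22 ≡ 37. → (6, 37)
3H: (6, 37) + (20, 22). λ = (22 - 37)/(20 - 6) ≡ 26/14 mod 41. 14⁻¹ ≡ 3 (mod 41), so λ ≡ 37.
  x = λ² - 6 - 20 = 1369 - 26 ≡ 31; y = λ·(6 - 31) - 37 ≡ 22. → (31, 22)
3H = (31, 22).
Finally 3G + 3H:
(18, 8) + (31, 22). λ = (22 - 8)/(31 - 18) ≡ 14/13 mod 41. 13⁻¹ ≡ 19 (mod 41), so λ ≡ 20.
  x = λ² - 18 - 31 = 400 - 49 ≡ 23; y = λ·(18 - 23) - 8 ≡ 15. → (23, 15)

(23, 15)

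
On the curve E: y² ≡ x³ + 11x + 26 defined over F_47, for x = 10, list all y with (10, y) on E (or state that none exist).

14, 33

x³ + 11x + 26 = 1136 ≡ 8 (mod 47).
Square roots of 8 mod 47: 14 and 33 (since 14² = 196 ≡ 8).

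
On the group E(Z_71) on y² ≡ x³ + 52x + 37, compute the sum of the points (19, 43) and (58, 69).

(19, 43) + (58, 69). λ = (69 - 43)/(58 - 19) ≡ 26/39 mod 71. 39⁻¹ ≡ 51 (mod 71), so λ ≡ 48.
  x = λ² - 19 - 58 = 2304 - 77 ≡ 26; y = λ·(19 - 26) - 43 ≡ 47. → (26, 47)

(26, 47)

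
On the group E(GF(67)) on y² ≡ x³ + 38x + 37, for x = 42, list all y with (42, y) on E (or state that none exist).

none

x³ + 38x + 37 = 75721 ≡ 11 (mod 67).
11 is a non-residue mod 67; no y exists.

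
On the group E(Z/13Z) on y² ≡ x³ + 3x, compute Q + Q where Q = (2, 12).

(10, 9)

tangent at (2, 12): λ = (3·2² + 3)/(2·12) ≡ 2/11. 11⁻¹ ≡ 6 (mod 13), so λ ≡ 2·6 ≡ 12.
  x = λ² - 2 - 2 = 144 - 4 ≡ 10; y = λ·(2 - 10) - 12 ≡ 9. → (10, 9)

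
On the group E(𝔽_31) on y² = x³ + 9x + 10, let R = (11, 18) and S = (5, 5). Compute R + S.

(11, 18) + (5, 5). λ = (5 - 18)/(5 - 11) ≡ 18/25 mod 31. 25⁻¹ ≡ 5 (mod 31) since 25·5 = 125 ≡ 1, so λ ≡ 28.
  x = λ² - 11 - 5 = 784 - 16 ≡ 24; y = λ·(11 - 24) - 18 ≡ 21. → (24, 21)

(24, 21)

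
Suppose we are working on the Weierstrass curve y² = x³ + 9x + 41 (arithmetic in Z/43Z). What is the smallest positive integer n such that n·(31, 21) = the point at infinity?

12

2P: tangent at (31, 21): λ = (3·31² + 9)/(2·21) ≡ 11/42. 42⁻¹ ≡ 42 (mod 43) since 42·42 = 1764 ≡ 1, so λ ≡ 11·42 ≡ 32.
  x = λ² - 31 - 31 = 1024 - 62 ≡ 16; y = λ·(31 - 16) - 21 ≡ 29. → (16, 29)
3P: (16, 29) + (31, 21). λ = (21 - 29)/(31 - 16) ≡ 35/15 mod 43. 15⁻¹ ≡ 23 (mod 43), so λ ≡ 31.
  x = λ² - 16 - 31 = 961 - 47 ≡ 11; y = λ·(16 - 11) - 29 ≡ 40. → (11, 40)
4P: (11, 40) + (31, 21). λ = (21 - 40)/(31 - 11) ≡ 24/20 mod 43. 20⁻¹ ≡ 28 (mod 43) since 20·28 = 560 ≡ 1, so λ ≡ 27.
  x = λ² - 11 - 31 = 729 - 42 ≡ 42; y = λ·(11 - 42) - 40 ≡ 26. → (42, 26)
5P: (42, 26) + (31, 21). λ = (21 - 26)/(31 - 42) ≡ 38/32 mod 43. 32⁻¹ ≡ 39 (mod 43) since 32·39 = 1248 ≡ 1, so λ ≡ 20.
  x = λ² - 42 - 31 = 400 - 73 ≡ 26; y = λ·(42 - 26) - 26 ≡ 36. → (26, 36)
6P: (26, 36) + (31, 21). λ = (21 - 36)/(31 - 26) ≡ 28/5 mod 43. 5⁻¹ ≡ 26 (mod 43) since 5·26 = 130 ≡ 1, so λ ≡ 40.
  x = λ² - 26 - 31 = 1600 - 57 ≡ 38; y = λ·(26 - 38) - 36 ≡ 0. → (38, 0)
7P: (38, 0) + (31, 21). λ = (21 - 0)/(31 - 38) ≡ 21/36 mod 43. 36⁻¹ ≡ 6 (mod 43), so λ ≡ 40.
  x = λ² - 38 - 31 = 1600 - 69 ≡ 26; y = λ·(38 - 26) - 0 ≡ 7. → (26, 7)
8P: (26, 7) + (31, 21). λ = (21 - 7)/(31 - 26) ≡ 14/5 mod 43. 5⁻¹ ≡ 26 (mod 43), so λ ≡ 20.
  x = λ² - 26 - 31 = 400 - 57 ≡ 42; y = λ·(26 - 42) - 7 ≡ 17. → (42, 17)
9P: (42, 17) + (31, 21). λ = (21 - 17)/(31 - 42) ≡ 4/32 mod 43. 32⁻¹ ≡ 39 (mod 43), so λ ≡ 27.
  x = λ² - 42 - 31 = 729 - 73 ≡ 11; y = λ·(42 - 11) - 17 ≡ 3. → (11, 3)
10P: (11, 3) + (31, 21). λ = (21 - 3)/(31 - 11) ≡ 18/20 mod 43. 20⁻¹ ≡ 28 (mod 43), so λ ≡ 31.
  x = λ² - 11 - 31 = 961 - 42 ≡ 16; y = λ·(11 - 16) - 3 ≡ 14. → (16, 14)
11P: (16, 14) + (31, 21). λ = (21 - 14)/(31 - 16) ≡ 7/15 mod 43. 15⁻¹ ≡ 23 (mod 43) since 15·23 = 345 ≡ 1, so λ ≡ 32.
  x = λ² - 16 - 31 = 1024 - 47 ≡ 31; y = λ·(16 - 31) - 14 ≡ 22. → (31, 22)
12P: (31, 22) + (31, 21): same x and y₁ ≡ -y₂, so the sum is the point at infinity.
12P = the point at infinity, so the order is 12.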